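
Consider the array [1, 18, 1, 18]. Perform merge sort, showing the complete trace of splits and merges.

Merge sort trace:

Split: [1, 18, 1, 18] -> [1, 18] and [1, 18]
  Split: [1, 18] -> [1] and [18]
  Merge: [1] + [18] -> [1, 18]
  Split: [1, 18] -> [1] and [18]
  Merge: [1] + [18] -> [1, 18]
Merge: [1, 18] + [1, 18] -> [1, 1, 18, 18]

Final sorted array: [1, 1, 18, 18]

The merge sort proceeds by recursively splitting the array and merging sorted halves.
After all merges, the sorted array is [1, 1, 18, 18].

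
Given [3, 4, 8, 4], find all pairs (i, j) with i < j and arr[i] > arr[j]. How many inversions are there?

Finding inversions in [3, 4, 8, 4]:

(2, 3): arr[2]=8 > arr[3]=4

Total inversions: 1

The array has 1 inversion(s): (2,3). Each pair (i,j) satisfies i < j and arr[i] > arr[j].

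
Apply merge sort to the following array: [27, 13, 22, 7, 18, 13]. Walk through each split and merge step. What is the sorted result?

Merge sort trace:

Split: [27, 13, 22, 7, 18, 13] -> [27, 13, 22] and [7, 18, 13]
  Split: [27, 13, 22] -> [27] and [13, 22]
    Split: [13, 22] -> [13] and [22]
    Merge: [13] + [22] -> [13, 22]
  Merge: [27] + [13, 22] -> [13, 22, 27]
  Split: [7, 18, 13] -> [7] and [18, 13]
    Split: [18, 13] -> [18] and [13]
    Merge: [18] + [13] -> [13, 18]
  Merge: [7] + [13, 18] -> [7, 13, 18]
Merge: [13, 22, 27] + [7, 13, 18] -> [7, 13, 13, 18, 22, 27]

Final sorted array: [7, 13, 13, 18, 22, 27]

The merge sort proceeds by recursively splitting the array and merging sorted halves.
After all merges, the sorted array is [7, 13, 13, 18, 22, 27].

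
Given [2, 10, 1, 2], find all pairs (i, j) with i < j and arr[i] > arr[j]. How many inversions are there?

Finding inversions in [2, 10, 1, 2]:

(0, 2): arr[0]=2 > arr[2]=1
(1, 2): arr[1]=10 > arr[2]=1
(1, 3): arr[1]=10 > arr[3]=2

Total inversions: 3

The array has 3 inversion(s): (0,2), (1,2), (1,3). Each pair (i,j) satisfies i < j and arr[i] > arr[j].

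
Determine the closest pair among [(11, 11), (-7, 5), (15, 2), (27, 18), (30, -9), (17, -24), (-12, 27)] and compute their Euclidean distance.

Computing all pairwise distances among 7 points:

d((11, 11), (-7, 5)) = 18.9737
d((11, 11), (15, 2)) = 9.8489 <-- minimum
d((11, 11), (27, 18)) = 17.4642
d((11, 11), (30, -9)) = 27.5862
d((11, 11), (17, -24)) = 35.5106
d((11, 11), (-12, 27)) = 28.0179
d((-7, 5), (15, 2)) = 22.2036
d((-7, 5), (27, 18)) = 36.4005
d((-7, 5), (30, -9)) = 39.5601
d((-7, 5), (17, -24)) = 37.6431
d((-7, 5), (-12, 27)) = 22.561
d((15, 2), (27, 18)) = 20.0
d((15, 2), (30, -9)) = 18.6011
d((15, 2), (17, -24)) = 26.0768
d((15, 2), (-12, 27)) = 36.7967
d((27, 18), (30, -9)) = 27.1662
d((27, 18), (17, -24)) = 43.1741
d((27, 18), (-12, 27)) = 40.025
d((30, -9), (17, -24)) = 19.8494
d((30, -9), (-12, 27)) = 55.3173
d((17, -24), (-12, 27)) = 58.6686

Closest pair: (11, 11) and (15, 2) with distance 9.8489

The closest pair is (11, 11) and (15, 2) with Euclidean distance 9.8489. For 7 points, brute-force pairwise comparison is shown above. For large n, the divide-and-conquer algorithm (sort by x, recurse on halves, check the dividing strip) achieves O(n log n).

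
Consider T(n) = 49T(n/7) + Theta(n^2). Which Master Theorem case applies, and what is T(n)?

Master Theorem for T(n) = 49T(n/7) + O(n^2):

a = 49, b = 7, c = 2
log_b(a) = log_7(49) = 2.0000

Case 2: c = 2 = log_7(49) = 2.0000
T(n) = O(n^2 log n) = O(n^2 log n)

For T(n) = 49T(n/7) + O(n^2): log_7(49) = 2.0000. This is Case 2 of the Master Theorem (c = log_b(a), equal work at all levels), giving O(n^2 log n).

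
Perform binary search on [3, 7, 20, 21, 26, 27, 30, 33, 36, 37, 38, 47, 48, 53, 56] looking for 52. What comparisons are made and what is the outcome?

Binary search for 52 in [3, 7, 20, 21, 26, 27, 30, 33, 36, 37, 38, 47, 48, 53, 56]:

lo=0, hi=14, mid=7, arr[mid]=33 -> 33 < 52, search right half
lo=8, hi=14, mid=11, arr[mid]=47 -> 47 < 52, search right half
lo=12, hi=14, mid=13, arr[mid]=53 -> 53 > 52, search left half
lo=12, hi=12, mid=12, arr[mid]=48 -> 48 < 52, search right half
lo=13 > hi=12, target 52 not found

Binary search determines that 52 is not in the array after 4 comparisons. The search space was exhausted without finding the target.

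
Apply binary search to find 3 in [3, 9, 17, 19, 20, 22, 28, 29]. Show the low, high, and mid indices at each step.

Binary search for 3 in [3, 9, 17, 19, 20, 22, 28, 29]:

lo=0, hi=7, mid=3, arr[mid]=19 -> 19 > 3, search left half
lo=0, hi=2, mid=1, arr[mid]=9 -> 9 > 3, search left half
lo=0, hi=0, mid=0, arr[mid]=3 -> Found target at index 0!

Binary search finds 3 at index 0 after 3 comparisons. The search repeatedly halves the search space by comparing with the middle element.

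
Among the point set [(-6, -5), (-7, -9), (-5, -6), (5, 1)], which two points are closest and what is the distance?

Computing all pairwise distances among 4 points:

d((-6, -5), (-7, -9)) = 4.1231
d((-6, -5), (-5, -6)) = 1.4142 <-- minimum
d((-6, -5), (5, 1)) = 12.53
d((-7, -9), (-5, -6)) = 3.6056
d((-7, -9), (5, 1)) = 15.6205
d((-5, -6), (5, 1)) = 12.2066

Closest pair: (-6, -5) and (-5, -6) with distance 1.4142

The closest pair is (-6, -5) and (-5, -6) with Euclidean distance 1.4142. For 4 points, brute-force pairwise comparison is shown above. For large n, the divide-and-conquer algorithm (sort by x, recurse on halves, check the dividing strip) achieves O(n log n).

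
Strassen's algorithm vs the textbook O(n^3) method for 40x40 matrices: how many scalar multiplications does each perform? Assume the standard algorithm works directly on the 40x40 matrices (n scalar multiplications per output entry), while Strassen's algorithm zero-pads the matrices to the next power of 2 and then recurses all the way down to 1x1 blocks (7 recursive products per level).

Matrix multiplication for 40x40 matrices:

Strassen's algorithm requires power-of-2 dimensions. Pad 40x40 to 64x64 (next power of 2).

Standard algorithm: 40^3 = 64000 multiplications
Strassen's algorithm: 7^(log2(64)) = 7^6 = 117649 multiplications
Difference: 64000 - 117649 = -53649 (Strassen uses MORE here due to padding overhead — for small or just-over-power-of-2 n, padding can outweigh the per-level savings)

Standard: 64000 multiplications (40^3). Strassen: 117649 multiplications (7^6, after padding to 64x64). Strassen reduces 8 recursive multiplications to 7 at each level.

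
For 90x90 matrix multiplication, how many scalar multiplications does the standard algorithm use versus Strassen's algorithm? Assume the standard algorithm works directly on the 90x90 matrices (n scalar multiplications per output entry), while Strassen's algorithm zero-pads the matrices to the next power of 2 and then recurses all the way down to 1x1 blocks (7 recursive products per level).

Matrix multiplication for 90x90 matrices:

Strassen's algorithm requires power-of-2 dimensions. Pad 90x90 to 128x128 (next power of 2).

Standard algorithm: 90^3 = 729000 multiplications
Strassen's algorithm: 7^(log2(128)) = 7^7 = 823543 multiplications
Difference: 729000 - 823543 = -94543 (Strassen uses MORE here due to padding overhead — for small or just-over-power-of-2 n, padding can outweigh the per-level savings)

Standard: 729000 multiplications (90^3). Strassen: 823543 multiplications (7^7, after padding to 128x128). Strassen reduces 8 recursive multiplications to 7 at each level.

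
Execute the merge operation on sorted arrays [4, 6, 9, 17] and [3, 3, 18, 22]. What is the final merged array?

Merging process:

Compare 4 vs 3: take 3 from right. Merged: [3]
Compare 4 vs 3: take 3 from right. Merged: [3, 3]
Compare 4 vs 18: take 4 from left. Merged: [3, 3, 4]
Compare 6 vs 18: take 6 from left. Merged: [3, 3, 4, 6]
Compare 9 vs 18: take 9 from left. Merged: [3, 3, 4, 6, 9]
Compare 17 vs 18: take 17 from left. Merged: [3, 3, 4, 6, 9, 17]
Append remaining from right: [18, 22]. Merged: [3, 3, 4, 6, 9, 17, 18, 22]

Final merged array: [3, 3, 4, 6, 9, 17, 18, 22]
Total comparisons: 6

The merged array is [3, 3, 4, 6, 9, 17, 18, 22], requiring 6 comparisons. The merge step runs in O(n) time where n is the total number of elements.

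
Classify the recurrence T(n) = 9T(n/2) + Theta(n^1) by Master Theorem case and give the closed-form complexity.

Master Theorem for T(n) = 9T(n/2) + O(n^1):

a = 9, b = 2, c = 1
log_b(a) = log_2(9) = 3.1699

Case 1: c = 1 < log_2(9) = 3.1699
T(n) = O(n^(log_2 9))

For T(n) = 9T(n/2) + O(n^1): log_2(9) = 3.1699. This is Case 1 of the Master Theorem (c < log_b(a), work dominated by leaves), giving O(n^(log_2 9)).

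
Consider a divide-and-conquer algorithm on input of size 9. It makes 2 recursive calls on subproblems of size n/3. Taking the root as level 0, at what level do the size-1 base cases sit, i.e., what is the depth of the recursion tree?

For divide and conquer with division factor 3:

Problem sizes at each level:
Level 0: 9
Level 1: 3
Level 2: 1

The root is level 0 and the size-1 base case is level 2 (the tree spans levels 0 through 2, i.e. 3 levels counting the root), so the depth is the number of divisions: log_3(9) = 2

The recursion tree depth is log_3(9) = 2. At each level, the problem size is divided by 3, so it takes 2 divisions to reduce to a base case of size 1. The algorithm makes 2 recursive calls at each level.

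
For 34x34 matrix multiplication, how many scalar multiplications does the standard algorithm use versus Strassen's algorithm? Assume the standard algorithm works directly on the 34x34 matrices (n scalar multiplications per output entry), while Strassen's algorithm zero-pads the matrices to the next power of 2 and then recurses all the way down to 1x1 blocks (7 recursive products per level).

Matrix multiplication for 34x34 matrices:

Strassen's algorithm requires power-of-2 dimensions. Pad 34x34 to 64x64 (next power of 2).

Standard algorithm: 34^3 = 39304 multiplications
Strassen's algorithm: 7^(log2(64)) = 7^6 = 117649 multiplications
Difference: 39304 - 117649 = -78345 (Strassen uses MORE here due to padding overhead — for small or just-over-power-of-2 n, padding can outweigh the per-level savings)

Standard: 39304 multiplications (34^3). Strassen: 117649 multiplications (7^6, after padding to 64x64). Strassen reduces 8 recursive multiplications to 7 at each level.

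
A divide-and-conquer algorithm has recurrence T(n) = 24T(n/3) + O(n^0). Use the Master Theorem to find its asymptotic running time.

Master Theorem for T(n) = 24T(n/3) + O(n^0):

a = 24, b = 3, c = 0
log_b(a) = log_3(24) = 2.8928

Case 1: c = 0 < log_3(24) = 2.8928
T(n) = O(n^(log_3 24))

For T(n) = 24T(n/3) + O(n^0): log_3(24) = 2.8928. This is Case 1 of the Master Theorem (c < log_b(a), work dominated by leaves), giving O(n^(log_3 24)).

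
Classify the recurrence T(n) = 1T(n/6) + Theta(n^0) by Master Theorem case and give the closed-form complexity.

Master Theorem for T(n) = 1T(n/6) + O(n^0):

a = 1, b = 6, c = 0
log_b(a) = log_6(1) = 0.0000

Case 2: c = 0 = log_6(1) = 0.0000
T(n) = O(n^0 log n) = O(log n)

For T(n) = 1T(n/6) + O(n^0): log_6(1) = 0.0000. This is Case 2 of the Master Theorem (c = log_b(a), equal work at all levels), giving O(log n).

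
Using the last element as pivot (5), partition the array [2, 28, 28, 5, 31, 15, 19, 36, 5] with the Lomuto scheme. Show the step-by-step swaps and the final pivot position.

Lomuto partition with pivot = 5:

Initial array: [2, 28, 28, 5, 31, 15, 19, 36, 5]

arr[0]=2 <= 5: swap with position 0, array becomes [2, 28, 28, 5, 31, 15, 19, 36, 5]
arr[1]=28 > 5: no swap
arr[2]=28 > 5: no swap
arr[3]=5 <= 5: swap with position 1, array becomes [2, 5, 28, 28, 31, 15, 19, 36, 5]
arr[4]=31 > 5: no swap
arr[5]=15 > 5: no swap
arr[6]=19 > 5: no swap
arr[7]=36 > 5: no swap

Place pivot at position 2: [2, 5, 5, 28, 31, 15, 19, 36, 28]
Pivot position: 2

After partitioning with pivot 5, the array becomes [2, 5, 5, 28, 31, 15, 19, 36, 28]. The pivot is placed at index 2. All elements to the left of the pivot are <= 5, and all elements to the right are > 5.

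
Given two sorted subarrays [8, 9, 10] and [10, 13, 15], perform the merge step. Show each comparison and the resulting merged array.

Merging process:

Compare 8 vs 10: take 8 from left. Merged: [8]
Compare 9 vs 10: take 9 from left. Merged: [8, 9]
Compare 10 vs 10: take 10 from left. Merged: [8, 9, 10]
Append remaining from right: [10, 13, 15]. Merged: [8, 9, 10, 10, 13, 15]

Final merged array: [8, 9, 10, 10, 13, 15]
Total comparisons: 3

The merged array is [8, 9, 10, 10, 13, 15], requiring 3 comparisons. The merge step runs in O(n) time where n is the total number of elements.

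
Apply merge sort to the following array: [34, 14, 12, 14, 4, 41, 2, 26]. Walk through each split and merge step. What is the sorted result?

Merge sort trace:

Split: [34, 14, 12, 14, 4, 41, 2, 26] -> [34, 14, 12, 14] and [4, 41, 2, 26]
  Split: [34, 14, 12, 14] -> [34, 14] and [12, 14]
    Split: [34, 14] -> [34] and [14]
    Merge: [34] + [14] -> [14, 34]
    Split: [12, 14] -> [12] and [14]
    Merge: [12] + [14] -> [12, 14]
  Merge: [14, 34] + [12, 14] -> [12, 14, 14, 34]
  Split: [4, 41, 2, 26] -> [4, 41] and [2, 26]
    Split: [4, 41] -> [4] and [41]
    Merge: [4] + [41] -> [4, 41]
    Split: [2, 26] -> [2] and [26]
    Merge: [2] + [26] -> [2, 26]
  Merge: [4, 41] + [2, 26] -> [2, 4, 26, 41]
Merge: [12, 14, 14, 34] + [2, 4, 26, 41] -> [2, 4, 12, 14, 14, 26, 34, 41]

Final sorted array: [2, 4, 12, 14, 14, 26, 34, 41]

The merge sort proceeds by recursively splitting the array and merging sorted halves.
After all merges, the sorted array is [2, 4, 12, 14, 14, 26, 34, 41].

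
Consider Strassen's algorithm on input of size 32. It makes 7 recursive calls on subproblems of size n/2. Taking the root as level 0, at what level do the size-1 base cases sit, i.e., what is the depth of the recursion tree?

For divide and conquer with division factor 2:

Problem sizes at each level:
Level 0: 32
Level 1: 16
Level 2: 8
Level 3: 4
Level 4: 2
Level 5: 1

The root is level 0 and the size-1 base case is level 5 (the tree spans levels 0 through 5, i.e. 6 levels counting the root), so the depth is the number of divisions: log_2(32) = 5

The recursion tree depth is log_2(32) = 5. At each level, the problem size is divided by 2, so it takes 5 divisions to reduce to a base case of size 1. The algorithm makes 7 recursive calls at each level.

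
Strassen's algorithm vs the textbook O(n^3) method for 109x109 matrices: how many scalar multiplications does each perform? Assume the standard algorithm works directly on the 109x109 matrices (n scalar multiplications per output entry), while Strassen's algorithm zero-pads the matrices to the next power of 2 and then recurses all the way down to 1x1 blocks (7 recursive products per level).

Matrix multiplication for 109x109 matrices:

Strassen's algorithm requires power-of-2 dimensions. Pad 109x109 to 128x128 (next power of 2).

Standard algorithm: 109^3 = 1295029 multiplications
Strassen's algorithm: 7^(log2(128)) = 7^7 = 823543 multiplications
Savings: 1295029 - 823543 = 471486 multiplications

Standard: 1295029 multiplications (109^3). Strassen: 823543 multiplications (7^7, after padding to 128x128). Strassen reduces 8 recursive multiplications to 7 at each level.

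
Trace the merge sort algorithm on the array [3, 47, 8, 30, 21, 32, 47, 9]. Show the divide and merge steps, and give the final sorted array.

Merge sort trace:

Split: [3, 47, 8, 30, 21, 32, 47, 9] -> [3, 47, 8, 30] and [21, 32, 47, 9]
  Split: [3, 47, 8, 30] -> [3, 47] and [8, 30]
    Split: [3, 47] -> [3] and [47]
    Merge: [3] + [47] -> [3, 47]
    Split: [8, 30] -> [8] and [30]
    Merge: [8] + [30] -> [8, 30]
  Merge: [3, 47] + [8, 30] -> [3, 8, 30, 47]
  Split: [21, 32, 47, 9] -> [21, 32] and [47, 9]
    Split: [21, 32] -> [21] and [32]
    Merge: [21] + [32] -> [21, 32]
    Split: [47, 9] -> [47] and [9]
    Merge: [47] + [9] -> [9, 47]
  Merge: [21, 32] + [9, 47] -> [9, 21, 32, 47]
Merge: [3, 8, 30, 47] + [9, 21, 32, 47] -> [3, 8, 9, 21, 30, 32, 47, 47]

Final sorted array: [3, 8, 9, 21, 30, 32, 47, 47]

The merge sort proceeds by recursively splitting the array and merging sorted halves.
After all merges, the sorted array is [3, 8, 9, 21, 30, 32, 47, 47].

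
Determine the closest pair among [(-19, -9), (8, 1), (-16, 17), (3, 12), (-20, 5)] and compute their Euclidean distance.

Computing all pairwise distances among 5 points:

d((-19, -9), (8, 1)) = 28.7924
d((-19, -9), (-16, 17)) = 26.1725
d((-19, -9), (3, 12)) = 30.4138
d((-19, -9), (-20, 5)) = 14.0357
d((8, 1), (-16, 17)) = 28.8444
d((8, 1), (3, 12)) = 12.083 <-- minimum
d((8, 1), (-20, 5)) = 28.2843
d((-16, 17), (3, 12)) = 19.6469
d((-16, 17), (-20, 5)) = 12.6491
d((3, 12), (-20, 5)) = 24.0416

Closest pair: (8, 1) and (3, 12) with distance 12.083

The closest pair is (8, 1) and (3, 12) with Euclidean distance 12.083. For 5 points, brute-force pairwise comparison is shown above. For large n, the divide-and-conquer algorithm (sort by x, recurse on halves, check the dividing strip) achieves O(n log n).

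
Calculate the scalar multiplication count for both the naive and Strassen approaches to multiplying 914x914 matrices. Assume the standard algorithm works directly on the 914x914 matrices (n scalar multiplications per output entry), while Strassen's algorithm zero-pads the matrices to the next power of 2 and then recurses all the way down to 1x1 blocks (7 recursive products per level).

Matrix multiplication for 914x914 matrices:

Strassen's algorithm requires power-of-2 dimensions. Pad 914x914 to 1024x1024 (next power of 2).

Standard algorithm: 914^3 = 763551944 multiplications
Strassen's algorithm: 7^(log2(1024)) = 7^10 = 282475249 multiplications
Savings: 763551944 - 282475249 = 481076695 multiplications

Standard: 763551944 multiplications (914^3). Strassen: 282475249 multiplications (7^10, after padding to 1024x1024). Strassen reduces 8 recursive multiplications to 7 at each level.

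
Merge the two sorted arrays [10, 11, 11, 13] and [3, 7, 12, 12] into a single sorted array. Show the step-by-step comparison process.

Merging process:

Compare 10 vs 3: take 3 from right. Merged: [3]
Compare 10 vs 7: take 7 from right. Merged: [3, 7]
Compare 10 vs 12: take 10 from left. Merged: [3, 7, 10]
Compare 11 vs 12: take 11 from left. Merged: [3, 7, 10, 11]
Compare 11 vs 12: take 11 from left. Merged: [3, 7, 10, 11, 11]
Compare 13 vs 12: take 12 from right. Merged: [3, 7, 10, 11, 11, 12]
Compare 13 vs 12: take 12 from right. Merged: [3, 7, 10, 11, 11, 12, 12]
Append remaining from left: [13]. Merged: [3, 7, 10, 11, 11, 12, 12, 13]

Final merged array: [3, 7, 10, 11, 11, 12, 12, 13]
Total comparisons: 7

The merged array is [3, 7, 10, 11, 11, 12, 12, 13], requiring 7 comparisons. The merge step runs in O(n) time where n is the total number of elements.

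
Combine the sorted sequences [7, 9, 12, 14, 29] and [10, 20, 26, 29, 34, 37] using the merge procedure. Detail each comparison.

Merging process:

Compare 7 vs 10: take 7 from left. Merged: [7]
Compare 9 vs 10: take 9 from left. Merged: [7, 9]
Compare 12 vs 10: take 10 from right. Merged: [7, 9, 10]
Compare 12 vs 20: take 12 from left. Merged: [7, 9, 10, 12]
Compare 14 vs 20: take 14 from left. Merged: [7, 9, 10, 12, 14]
Compare 29 vs 20: take 20 from right. Merged: [7, 9, 10, 12, 14, 20]
Compare 29 vs 26: take 26 from right. Merged: [7, 9, 10, 12, 14, 20, 26]
Compare 29 vs 29: take 29 from left. Merged: [7, 9, 10, 12, 14, 20, 26, 29]
Append remaining from right: [29, 34, 37]. Merged: [7, 9, 10, 12, 14, 20, 26, 29, 29, 34, 37]

Final merged array: [7, 9, 10, 12, 14, 20, 26, 29, 29, 34, 37]
Total comparisons: 8

The merged array is [7, 9, 10, 12, 14, 20, 26, 29, 29, 34, 37], requiring 8 comparisons. The merge step runs in O(n) time where n is the total number of elements.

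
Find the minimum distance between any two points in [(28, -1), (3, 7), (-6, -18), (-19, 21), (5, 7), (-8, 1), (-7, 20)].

Computing all pairwise distances among 7 points:

d((28, -1), (3, 7)) = 26.2488
d((28, -1), (-6, -18)) = 38.0132
d((28, -1), (-19, 21)) = 51.8941
d((28, -1), (5, 7)) = 24.3516
d((28, -1), (-8, 1)) = 36.0555
d((28, -1), (-7, 20)) = 40.8167
d((3, 7), (-6, -18)) = 26.5707
d((3, 7), (-19, 21)) = 26.0768
d((3, 7), (5, 7)) = 2.0 <-- minimum
d((3, 7), (-8, 1)) = 12.53
d((3, 7), (-7, 20)) = 16.4012
d((-6, -18), (-19, 21)) = 41.1096
d((-6, -18), (5, 7)) = 27.313
d((-6, -18), (-8, 1)) = 19.105
d((-6, -18), (-7, 20)) = 38.0132
d((-19, 21), (5, 7)) = 27.7849
d((-19, 21), (-8, 1)) = 22.8254
d((-19, 21), (-7, 20)) = 12.0416
d((5, 7), (-8, 1)) = 14.3178
d((5, 7), (-7, 20)) = 17.6918
d((-8, 1), (-7, 20)) = 19.0263

Closest pair: (3, 7) and (5, 7) with distance 2.0

The closest pair is (3, 7) and (5, 7) with Euclidean distance 2.0. For 7 points, brute-force pairwise comparison is shown above. For large n, the divide-and-conquer algorithm (sort by x, recurse on halves, check the dividing strip) achieves O(n log n).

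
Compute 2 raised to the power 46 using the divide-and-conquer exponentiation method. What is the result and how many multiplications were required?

Computing 2^46 by squaring (build up from 2^1; each line after the first costs one multiplication):

2^1 = 2
2^2 = (2^1)^2 = 2^2 = 4
2^4 = (2^2)^2 = 4^2 = 16
2^5 = 2 * 2^4 = 2 * 16 = 32
2^10 = (2^5)^2 = 32^2 = 1024
2^11 = 2 * 2^10 = 2 * 1024 = 2048
2^22 = (2^11)^2 = 2048^2 = 4194304
2^23 = 2 * 2^22 = 2 * 4194304 = 8388608
2^46 = (2^23)^2 = 8388608^2 = 70368744177664

Result: 70368744177664
Multiplications needed: 8 (8 lines after 2^1)

2^46 = 70368744177664. Using exponentiation by squaring, this requires 8 multiplications. The key idea: if the exponent is even, square the half-power; if odd, multiply by the base once.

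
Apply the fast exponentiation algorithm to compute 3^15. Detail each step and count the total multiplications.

Computing 3^15 by squaring (build up from 3^1; each line after the first costs one multiplication):

3^1 = 3
3^2 = (3^1)^2 = 3^2 = 9
3^3 = 3 * 3^2 = 3 * 9 = 27
3^6 = (3^3)^2 = 27^2 = 729
3^7 = 3 * 3^6 = 3 * 729 = 2187
3^14 = (3^7)^2 = 2187^2 = 4782969
3^15 = 3 * 3^14 = 3 * 4782969 = 14348907

Result: 14348907
Multiplications needed: 6 (6 lines after 3^1)

3^15 = 14348907. Using exponentiation by squaring, this requires 6 multiplications. The key idea: if the exponent is even, square the half-power; if odd, multiply by the base once.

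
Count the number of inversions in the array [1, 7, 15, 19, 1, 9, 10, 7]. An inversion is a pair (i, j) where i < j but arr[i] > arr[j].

Finding inversions in [1, 7, 15, 19, 1, 9, 10, 7]:

(1, 4): arr[1]=7 > arr[4]=1
(2, 4): arr[2]=15 > arr[4]=1
(2, 5): arr[2]=15 > arr[5]=9
(2, 6): arr[2]=15 > arr[6]=10
(2, 7): arr[2]=15 > arr[7]=7
(3, 4): arr[3]=19 > arr[4]=1
(3, 5): arr[3]=19 > arr[5]=9
(3, 6): arr[3]=19 > arr[6]=10
(3, 7): arr[3]=19 > arr[7]=7
(5, 7): arr[5]=9 > arr[7]=7
(6, 7): arr[6]=10 > arr[7]=7

Total inversions: 11

The array has 11 inversion(s): (1,4), (2,4), (2,5), (2,6), (2,7), (3,4), (3,5), (3,6), (3,7), (5,7), (6,7). Each pair (i,j) satisfies i < j and arr[i] > arr[j].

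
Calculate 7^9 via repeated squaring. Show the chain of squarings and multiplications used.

Computing 7^9 by squaring (build up from 7^1; each line after the first costs one multiplication):

7^1 = 7
7^2 = (7^1)^2 = 7^2 = 49
7^4 = (7^2)^2 = 49^2 = 2401
7^8 = (7^4)^2 = 2401^2 = 5764801
7^9 = 7 * 7^8 = 7 * 5764801 = 40353607

Result: 40353607
Multiplications needed: 4 (4 lines after 7^1)

7^9 = 40353607. Using exponentiation by squaring, this requires 4 multiplications. The key idea: if the exponent is even, square the half-power; if odd, multiply by the base once.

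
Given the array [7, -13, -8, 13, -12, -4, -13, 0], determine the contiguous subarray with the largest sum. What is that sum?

Using Kadane's algorithm on [7, -13, -8, 13, -12, -4, -13, 0]:

Scanning through the array:
Position 1 (value -13): max_ending_here = -6, max_so_far = 7
Position 2 (value -8): max_ending_here = -8, max_so_far = 7
Position 3 (value 13): max_ending_here = 13, max_so_far = 13
Position 4 (value -12): max_ending_here = 1, max_so_far = 13
Position 5 (value -4): max_ending_here = -3, max_so_far = 13
Position 6 (value -13): max_ending_here = -13, max_so_far = 13
Position 7 (value 0): max_ending_here = 0, max_so_far = 13

Maximum subarray: [13]
Maximum sum: 13

The maximum subarray is [13] with sum 13. This subarray runs from index 3 to index 3.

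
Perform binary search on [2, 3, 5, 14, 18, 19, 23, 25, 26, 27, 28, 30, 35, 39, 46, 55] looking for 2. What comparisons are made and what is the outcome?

Binary search for 2 in [2, 3, 5, 14, 18, 19, 23, 25, 26, 27, 28, 30, 35, 39, 46, 55]:

lo=0, hi=15, mid=7, arr[mid]=25 -> 25 > 2, search left half
lo=0, hi=6, mid=3, arr[mid]=14 -> 14 > 2, search left half
lo=0, hi=2, mid=1, arr[mid]=3 -> 3 > 2, search left half
lo=0, hi=0, mid=0, arr[mid]=2 -> Found target at index 0!

Binary search finds 2 at index 0 after 4 comparisons. The search repeatedly halves the search space by comparing with the middle element.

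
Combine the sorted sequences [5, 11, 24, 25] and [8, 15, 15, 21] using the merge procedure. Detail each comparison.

Merging process:

Compare 5 vs 8: take 5 from left. Merged: [5]
Compare 11 vs 8: take 8 from right. Merged: [5, 8]
Compare 11 vs 15: take 11 from left. Merged: [5, 8, 11]
Compare 24 vs 15: take 15 from right. Merged: [5, 8, 11, 15]
Compare 24 vs 15: take 15 from right. Merged: [5, 8, 11, 15, 15]
Compare 24 vs 21: take 21 from right. Merged: [5, 8, 11, 15, 15, 21]
Append remaining from left: [24, 25]. Merged: [5, 8, 11, 15, 15, 21, 24, 25]

Final merged array: [5, 8, 11, 15, 15, 21, 24, 25]
Total comparisons: 6

The merged array is [5, 8, 11, 15, 15, 21, 24, 25], requiring 6 comparisons. The merge step runs in O(n) time where n is the total number of elements.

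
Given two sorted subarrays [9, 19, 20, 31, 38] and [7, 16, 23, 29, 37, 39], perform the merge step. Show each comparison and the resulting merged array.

Merging process:

Compare 9 vs 7: take 7 from right. Merged: [7]
Compare 9 vs 16: take 9 from left. Merged: [7, 9]
Compare 19 vs 16: take 16 from right. Merged: [7, 9, 16]
Compare 19 vs 23: take 19 from left. Merged: [7, 9, 16, 19]
Compare 20 vs 23: take 20 from left. Merged: [7, 9, 16, 19, 20]
Compare 31 vs 23: take 23 from right. Merged: [7, 9, 16, 19, 20, 23]
Compare 31 vs 29: take 29 from right. Merged: [7, 9, 16, 19, 20, 23, 29]
Compare 31 vs 37: take 31 from left. Merged: [7, 9, 16, 19, 20, 23, 29, 31]
Compare 38 vs 37: take 37 from right. Merged: [7, 9, 16, 19, 20, 23, 29, 31, 37]
Compare 38 vs 39: take 38 from left. Merged: [7, 9, 16, 19, 20, 23, 29, 31, 37, 38]
Append remaining from right: [39]. Merged: [7, 9, 16, 19, 20, 23, 29, 31, 37, 38, 39]

Final merged array: [7, 9, 16, 19, 20, 23, 29, 31, 37, 38, 39]
Total comparisons: 10

The merged array is [7, 9, 16, 19, 20, 23, 29, 31, 37, 38, 39], requiring 10 comparisons. The merge step runs in O(n) time where n is the total number of elements.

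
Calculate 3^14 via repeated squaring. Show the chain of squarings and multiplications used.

Computing 3^14 by squaring (build up from 3^1; each line after the first costs one multiplication):

3^1 = 3
3^2 = (3^1)^2 = 3^2 = 9
3^3 = 3 * 3^2 = 3 * 9 = 27
3^6 = (3^3)^2 = 27^2 = 729
3^7 = 3 * 3^6 = 3 * 729 = 2187
3^14 = (3^7)^2 = 2187^2 = 4782969

Result: 4782969
Multiplications needed: 5 (5 lines after 3^1)

3^14 = 4782969. Using exponentiation by squaring, this requires 5 multiplications. The key idea: if the exponent is even, square the half-power; if odd, multiply by the base once.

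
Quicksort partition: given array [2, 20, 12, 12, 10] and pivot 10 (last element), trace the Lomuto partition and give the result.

Lomuto partition with pivot = 10:

Initial array: [2, 20, 12, 12, 10]

arr[0]=2 <= 10: swap with position 0, array becomes [2, 20, 12, 12, 10]
arr[1]=20 > 10: no swap
arr[2]=12 > 10: no swap
arr[3]=12 > 10: no swap

Place pivot at position 1: [2, 10, 12, 12, 20]
Pivot position: 1

After partitioning with pivot 10, the array becomes [2, 10, 12, 12, 20]. The pivot is placed at index 1. All elements to the left of the pivot are <= 10, and all elements to the right are > 10.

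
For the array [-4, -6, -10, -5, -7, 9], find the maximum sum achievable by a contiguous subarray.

Using Kadane's algorithm on [-4, -6, -10, -5, -7, 9]:

Scanning through the array:
Position 1 (value -6): max_ending_here = -6, max_so_far = -4
Position 2 (value -10): max_ending_here = -10, max_so_far = -4
Position 3 (value -5): max_ending_here = -5, max_so_far = -4
Position 4 (value -7): max_ending_here = -7, max_so_far = -4
Position 5 (value 9): max_ending_here = 9, max_so_far = 9

Maximum subarray: [9]
Maximum sum: 9

The maximum subarray is [9] with sum 9. This subarray runs from index 5 to index 5.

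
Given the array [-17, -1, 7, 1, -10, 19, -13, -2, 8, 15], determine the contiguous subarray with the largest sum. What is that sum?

Using Kadane's algorithm on [-17, -1, 7, 1, -10, 19, -13, -2, 8, 15]:

Scanning through the array:
Position 1 (value -1): max_ending_here = -1, max_so_far = -1
Position 2 (value 7): max_ending_here = 7, max_so_far = 7
Position 3 (value 1): max_ending_here = 8, max_so_far = 8
Position 4 (value -10): max_ending_here = -2, max_so_far = 8
Position 5 (value 19): max_ending_here = 19, max_so_far = 19
Position 6 (value -13): max_ending_here = 6, max_so_far = 19
Position 7 (value -2): max_ending_here = 4, max_so_far = 19
Position 8 (value 8): max_ending_here = 12, max_so_far = 19
Position 9 (value 15): max_ending_here = 27, max_so_far = 27

Maximum subarray: [19, -13, -2, 8, 15]
Maximum sum: 27

The maximum subarray is [19, -13, -2, 8, 15] with sum 27. This subarray runs from index 5 to index 9.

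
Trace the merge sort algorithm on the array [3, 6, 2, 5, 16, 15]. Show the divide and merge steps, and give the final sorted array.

Merge sort trace:

Split: [3, 6, 2, 5, 16, 15] -> [3, 6, 2] and [5, 16, 15]
  Split: [3, 6, 2] -> [3] and [6, 2]
    Split: [6, 2] -> [6] and [2]
    Merge: [6] + [2] -> [2, 6]
  Merge: [3] + [2, 6] -> [2, 3, 6]
  Split: [5, 16, 15] -> [5] and [16, 15]
    Split: [16, 15] -> [16] and [15]
    Merge: [16] + [15] -> [15, 16]
  Merge: [5] + [15, 16] -> [5, 15, 16]
Merge: [2, 3, 6] + [5, 15, 16] -> [2, 3, 5, 6, 15, 16]

Final sorted array: [2, 3, 5, 6, 15, 16]

The merge sort proceeds by recursively splitting the array and merging sorted halves.
After all merges, the sorted array is [2, 3, 5, 6, 15, 16].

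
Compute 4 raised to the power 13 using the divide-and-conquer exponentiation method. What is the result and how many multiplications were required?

Computing 4^13 by squaring (build up from 4^1; each line after the first costs one multiplication):

4^1 = 4
4^2 = (4^1)^2 = 4^2 = 16
4^3 = 4 * 4^2 = 4 * 16 = 64
4^6 = (4^3)^2 = 64^2 = 4096
4^12 = (4^6)^2 = 4096^2 = 16777216
4^13 = 4 * 4^12 = 4 * 16777216 = 67108864

Result: 67108864
Multiplications needed: 5 (5 lines after 4^1)

4^13 = 67108864. Using exponentiation by squaring, this requires 5 multiplications. The key idea: if the exponent is even, square the half-power; if odd, multiply by the base once.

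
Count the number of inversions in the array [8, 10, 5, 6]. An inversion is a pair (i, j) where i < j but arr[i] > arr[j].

Finding inversions in [8, 10, 5, 6]:

(0, 2): arr[0]=8 > arr[2]=5
(0, 3): arr[0]=8 > arr[3]=6
(1, 2): arr[1]=10 > arr[2]=5
(1, 3): arr[1]=10 > arr[3]=6

Total inversions: 4

The array has 4 inversion(s): (0,2), (0,3), (1,2), (1,3). Each pair (i,j) satisfies i < j and arr[i] > arr[j].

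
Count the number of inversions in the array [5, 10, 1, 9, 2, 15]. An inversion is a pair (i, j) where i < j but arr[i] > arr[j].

Finding inversions in [5, 10, 1, 9, 2, 15]:

(0, 2): arr[0]=5 > arr[2]=1
(0, 4): arr[0]=5 > arr[4]=2
(1, 2): arr[1]=10 > arr[2]=1
(1, 3): arr[1]=10 > arr[3]=9
(1, 4): arr[1]=10 > arr[4]=2
(3, 4): arr[3]=9 > arr[4]=2

Total inversions: 6

The array has 6 inversion(s): (0,2), (0,4), (1,2), (1,3), (1,4), (3,4). Each pair (i,j) satisfies i < j and arr[i] > arr[j].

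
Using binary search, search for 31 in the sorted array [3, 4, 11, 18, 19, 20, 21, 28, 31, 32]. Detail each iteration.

Binary search for 31 in [3, 4, 11, 18, 19, 20, 21, 28, 31, 32]:

lo=0, hi=9, mid=4, arr[mid]=19 -> 19 < 31, search right half
lo=5, hi=9, mid=7, arr[mid]=28 -> 28 < 31, search right half
lo=8, hi=9, mid=8, arr[mid]=31 -> Found target at index 8!

Binary search finds 31 at index 8 after 3 comparisons. The search repeatedly halves the search space by comparing with the middle element.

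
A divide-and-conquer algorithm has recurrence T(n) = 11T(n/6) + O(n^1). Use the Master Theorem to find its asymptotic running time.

Master Theorem for T(n) = 11T(n/6) + O(n^1):

a = 11, b = 6, c = 1
log_b(a) = log_6(11) = 1.3383

Case 1: c = 1 < log_6(11) = 1.3383
T(n) = O(n^(log_6 11))

For T(n) = 11T(n/6) + O(n^1): log_6(11) = 1.3383. This is Case 1 of the Master Theorem (c < log_b(a), work dominated by leaves), giving O(n^(log_6 11)).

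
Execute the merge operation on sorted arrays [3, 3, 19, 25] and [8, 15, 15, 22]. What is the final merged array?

Merging process:

Compare 3 vs 8: take 3 from left. Merged: [3]
Compare 3 vs 8: take 3 from left. Merged: [3, 3]
Compare 19 vs 8: take 8 from right. Merged: [3, 3, 8]
Compare 19 vs 15: take 15 from right. Merged: [3, 3, 8, 15]
Compare 19 vs 15: take 15 from right. Merged: [3, 3, 8, 15, 15]
Compare 19 vs 22: take 19 from left. Merged: [3, 3, 8, 15, 15, 19]
Compare 25 vs 22: take 22 from right. Merged: [3, 3, 8, 15, 15, 19, 22]
Append remaining from left: [25]. Merged: [3, 3, 8, 15, 15, 19, 22, 25]

Final merged array: [3, 3, 8, 15, 15, 19, 22, 25]
Total comparisons: 7

The merged array is [3, 3, 8, 15, 15, 19, 22, 25], requiring 7 comparisons. The merge step runs in O(n) time where n is the total number of elements.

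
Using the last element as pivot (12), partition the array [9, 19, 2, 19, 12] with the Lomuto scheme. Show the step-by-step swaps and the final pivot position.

Lomuto partition with pivot = 12:

Initial array: [9, 19, 2, 19, 12]

arr[0]=9 <= 12: swap with position 0, array becomes [9, 19, 2, 19, 12]
arr[1]=19 > 12: no swap
arr[2]=2 <= 12: swap with position 1, array becomes [9, 2, 19, 19, 12]
arr[3]=19 > 12: no swap

Place pivot at position 2: [9, 2, 12, 19, 19]
Pivot position: 2

After partitioning with pivot 12, the array becomes [9, 2, 12, 19, 19]. The pivot is placed at index 2. All elements to the left of the pivot are <= 12, and all elements to the right are > 12.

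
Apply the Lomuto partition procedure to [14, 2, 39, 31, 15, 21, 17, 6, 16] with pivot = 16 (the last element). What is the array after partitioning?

Lomuto partition with pivot = 16:

Initial array: [14, 2, 39, 31, 15, 21, 17, 6, 16]

arr[0]=14 <= 16: swap with position 0, array becomes [14, 2, 39, 31, 15, 21, 17, 6, 16]
arr[1]=2 <= 16: swap with position 1, array becomes [14, 2, 39, 31, 15, 21, 17, 6, 16]
arr[2]=39 > 16: no swap
arr[3]=31 > 16: no swap
arr[4]=15 <= 16: swap with position 2, array becomes [14, 2, 15, 31, 39, 21, 17, 6, 16]
arr[5]=21 > 16: no swap
arr[6]=17 > 16: no swap
arr[7]=6 <= 16: swap with position 3, array becomes [14, 2, 15, 6, 39, 21, 17, 31, 16]

Place pivot at position 4: [14, 2, 15, 6, 16, 21, 17, 31, 39]
Pivot position: 4

After partitioning with pivot 16, the array becomes [14, 2, 15, 6, 16, 21, 17, 31, 39]. The pivot is placed at index 4. All elements to the left of the pivot are <= 16, and all elements to the right are > 16.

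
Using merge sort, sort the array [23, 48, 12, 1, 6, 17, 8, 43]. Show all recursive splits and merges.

Merge sort trace:

Split: [23, 48, 12, 1, 6, 17, 8, 43] -> [23, 48, 12, 1] and [6, 17, 8, 43]
  Split: [23, 48, 12, 1] -> [23, 48] and [12, 1]
    Split: [23, 48] -> [23] and [48]
    Merge: [23] + [48] -> [23, 48]
    Split: [12, 1] -> [12] and [1]
    Merge: [12] + [1] -> [1, 12]
  Merge: [23, 48] + [1, 12] -> [1, 12, 23, 48]
  Split: [6, 17, 8, 43] -> [6, 17] and [8, 43]
    Split: [6, 17] -> [6] and [17]
    Merge: [6] + [17] -> [6, 17]
    Split: [8, 43] -> [8] and [43]
    Merge: [8] + [43] -> [8, 43]
  Merge: [6, 17] + [8, 43] -> [6, 8, 17, 43]
Merge: [1, 12, 23, 48] + [6, 8, 17, 43] -> [1, 6, 8, 12, 17, 23, 43, 48]

Final sorted array: [1, 6, 8, 12, 17, 23, 43, 48]

The merge sort proceeds by recursively splitting the array and merging sorted halves.
After all merges, the sorted array is [1, 6, 8, 12, 17, 23, 43, 48].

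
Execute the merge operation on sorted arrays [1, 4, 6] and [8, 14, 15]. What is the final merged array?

Merging process:

Compare 1 vs 8: take 1 from left. Merged: [1]
Compare 4 vs 8: take 4 from left. Merged: [1, 4]
Compare 6 vs 8: take 6 from left. Merged: [1, 4, 6]
Append remaining from right: [8, 14, 15]. Merged: [1, 4, 6, 8, 14, 15]

Final merged array: [1, 4, 6, 8, 14, 15]
Total comparisons: 3

The merged array is [1, 4, 6, 8, 14, 15], requiring 3 comparisons. The merge step runs in O(n) time where n is the total number of elements.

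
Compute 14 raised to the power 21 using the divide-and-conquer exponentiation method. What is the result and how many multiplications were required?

Computing 14^21 by squaring (build up from 14^1; each line after the first costs one multiplication):

14^1 = 14
14^2 = (14^1)^2 = 14^2 = 196
14^4 = (14^2)^2 = 196^2 = 38416
14^5 = 14 * 14^4 = 14 * 38416 = 537824
14^10 = (14^5)^2 = 537824^2 = 289254654976
14^20 = (14^10)^2 = 289254654976^2 = 83668255425284801560576
14^21 = 14 * 14^20 = 14 * 83668255425284801560576 = 1171355575953987221848064

Result: 1171355575953987221848064
Multiplications needed: 6 (6 lines after 14^1)

14^21 = 1171355575953987221848064. Using exponentiation by squaring, this requires 6 multiplications. The key idea: if the exponent is even, square the half-power; if odd, multiply by the base once.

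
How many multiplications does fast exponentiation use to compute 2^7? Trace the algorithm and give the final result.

Computing 2^7 by squaring (build up from 2^1; each line after the first costs one multiplication):

2^1 = 2
2^2 = (2^1)^2 = 2^2 = 4
2^3 = 2 * 2^2 = 2 * 4 = 8
2^6 = (2^3)^2 = 8^2 = 64
2^7 = 2 * 2^6 = 2 * 64 = 128

Result: 128
Multiplications needed: 4 (4 lines after 2^1)

2^7 = 128. Using exponentiation by squaring, this requires 4 multiplications. The key idea: if the exponent is even, square the half-power; if odd, multiply by the base once.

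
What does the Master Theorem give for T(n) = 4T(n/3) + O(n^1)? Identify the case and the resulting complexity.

Master Theorem for T(n) = 4T(n/3) + O(n^1):

a = 4, b = 3, c = 1
log_b(a) = log_3(4) = 1.2619

Case 1: c = 1 < log_3(4) = 1.2619
T(n) = O(n^(log_3 4))

For T(n) = 4T(n/3) + O(n^1): log_3(4) = 1.2619. This is Case 1 of the Master Theorem (c < log_b(a), work dominated by leaves), giving O(n^(log_3 4)).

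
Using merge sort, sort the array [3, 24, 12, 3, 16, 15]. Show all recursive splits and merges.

Merge sort trace:

Split: [3, 24, 12, 3, 16, 15] -> [3, 24, 12] and [3, 16, 15]
  Split: [3, 24, 12] -> [3] and [24, 12]
    Split: [24, 12] -> [24] and [12]
    Merge: [24] + [12] -> [12, 24]
  Merge: [3] + [12, 24] -> [3, 12, 24]
  Split: [3, 16, 15] -> [3] and [16, 15]
    Split: [16, 15] -> [16] and [15]
    Merge: [16] + [15] -> [15, 16]
  Merge: [3] + [15, 16] -> [3, 15, 16]
Merge: [3, 12, 24] + [3, 15, 16] -> [3, 3, 12, 15, 16, 24]

Final sorted array: [3, 3, 12, 15, 16, 24]

The merge sort proceeds by recursively splitting the array and merging sorted halves.
After all merges, the sorted array is [3, 3, 12, 15, 16, 24].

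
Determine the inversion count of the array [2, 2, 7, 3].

Finding inversions in [2, 2, 7, 3]:

(2, 3): arr[2]=7 > arr[3]=3

Total inversions: 1

The array has 1 inversion(s): (2,3). Each pair (i,j) satisfies i < j and arr[i] > arr[j].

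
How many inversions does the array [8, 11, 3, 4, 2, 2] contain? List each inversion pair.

Finding inversions in [8, 11, 3, 4, 2, 2]:

(0, 2): arr[0]=8 > arr[2]=3
(0, 3): arr[0]=8 > arr[3]=4
(0, 4): arr[0]=8 > arr[4]=2
(0, 5): arr[0]=8 > arr[5]=2
(1, 2): arr[1]=11 > arr[2]=3
(1, 3): arr[1]=11 > arr[3]=4
(1, 4): arr[1]=11 > arr[4]=2
(1, 5): arr[1]=11 > arr[5]=2
(2, 4): arr[2]=3 > arr[4]=2
(2, 5): arr[2]=3 > arr[5]=2
(3, 4): arr[3]=4 > arr[4]=2
(3, 5): arr[3]=4 > arr[5]=2

Total inversions: 12

The array has 12 inversion(s): (0,2), (0,3), (0,4), (0,5), (1,2), (1,3), (1,4), (1,5), (2,4), (2,5), (3,4), (3,5). Each pair (i,j) satisfies i < j and arr[i] > arr[j].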